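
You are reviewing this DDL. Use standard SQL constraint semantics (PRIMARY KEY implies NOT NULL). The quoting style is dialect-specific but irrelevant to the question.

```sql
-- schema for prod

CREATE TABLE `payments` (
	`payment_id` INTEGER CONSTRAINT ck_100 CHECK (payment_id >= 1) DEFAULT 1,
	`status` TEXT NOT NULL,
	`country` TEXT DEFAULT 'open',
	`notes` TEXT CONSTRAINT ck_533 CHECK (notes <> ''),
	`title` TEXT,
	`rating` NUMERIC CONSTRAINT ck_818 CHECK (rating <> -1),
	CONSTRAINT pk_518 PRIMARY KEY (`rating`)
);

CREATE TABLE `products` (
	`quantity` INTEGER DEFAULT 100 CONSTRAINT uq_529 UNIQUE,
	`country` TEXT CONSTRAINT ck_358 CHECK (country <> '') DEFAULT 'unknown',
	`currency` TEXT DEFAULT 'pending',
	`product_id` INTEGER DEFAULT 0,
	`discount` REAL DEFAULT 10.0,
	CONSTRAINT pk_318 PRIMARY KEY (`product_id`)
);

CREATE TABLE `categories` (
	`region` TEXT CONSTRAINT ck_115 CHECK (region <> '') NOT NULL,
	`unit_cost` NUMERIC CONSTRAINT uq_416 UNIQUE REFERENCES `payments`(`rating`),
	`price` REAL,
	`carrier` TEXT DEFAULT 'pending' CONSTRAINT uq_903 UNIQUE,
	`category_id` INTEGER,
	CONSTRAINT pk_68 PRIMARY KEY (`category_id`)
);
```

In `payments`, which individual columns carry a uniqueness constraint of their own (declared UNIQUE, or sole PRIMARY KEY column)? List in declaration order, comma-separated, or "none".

rating

- payment_id: no UNIQUE or single-column PK constraint.
- status: no UNIQUE or single-column PK constraint.
- country: no UNIQUE or single-column PK constraint.
- notes: no UNIQUE or single-column PK constraint.
- title: no UNIQUE or single-column PK constraint.
- rating: single-column PRIMARY KEY → unique.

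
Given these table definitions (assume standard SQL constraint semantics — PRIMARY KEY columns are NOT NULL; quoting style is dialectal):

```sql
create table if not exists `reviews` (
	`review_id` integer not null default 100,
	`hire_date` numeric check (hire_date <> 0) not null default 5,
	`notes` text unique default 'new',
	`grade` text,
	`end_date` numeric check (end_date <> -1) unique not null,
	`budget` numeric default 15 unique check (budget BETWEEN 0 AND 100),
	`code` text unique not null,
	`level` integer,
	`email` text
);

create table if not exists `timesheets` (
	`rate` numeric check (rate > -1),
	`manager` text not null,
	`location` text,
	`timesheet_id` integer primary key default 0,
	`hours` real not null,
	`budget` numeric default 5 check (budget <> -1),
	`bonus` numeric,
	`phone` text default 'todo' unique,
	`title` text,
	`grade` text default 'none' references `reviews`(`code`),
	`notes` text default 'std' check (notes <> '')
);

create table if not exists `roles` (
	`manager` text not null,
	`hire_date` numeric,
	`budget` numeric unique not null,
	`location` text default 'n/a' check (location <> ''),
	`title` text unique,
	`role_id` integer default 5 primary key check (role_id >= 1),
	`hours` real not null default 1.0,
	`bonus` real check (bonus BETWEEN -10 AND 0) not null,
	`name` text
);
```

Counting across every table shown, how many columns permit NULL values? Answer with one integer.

17

reviews: 5 nullable (notes, grade, budget, level, email — PK none and explicit NOT NULL columns excluded).
timesheets: 8 nullable (rate, location, budget, bonus, phone, title, grade, notes — PK (timesheet_id) and explicit NOT NULL columns excluded).
roles: 4 nullable (hire_date, location, title, name — PK (role_id) and explicit NOT NULL columns excluded).
Total: 5 + 8 + 4 = 17.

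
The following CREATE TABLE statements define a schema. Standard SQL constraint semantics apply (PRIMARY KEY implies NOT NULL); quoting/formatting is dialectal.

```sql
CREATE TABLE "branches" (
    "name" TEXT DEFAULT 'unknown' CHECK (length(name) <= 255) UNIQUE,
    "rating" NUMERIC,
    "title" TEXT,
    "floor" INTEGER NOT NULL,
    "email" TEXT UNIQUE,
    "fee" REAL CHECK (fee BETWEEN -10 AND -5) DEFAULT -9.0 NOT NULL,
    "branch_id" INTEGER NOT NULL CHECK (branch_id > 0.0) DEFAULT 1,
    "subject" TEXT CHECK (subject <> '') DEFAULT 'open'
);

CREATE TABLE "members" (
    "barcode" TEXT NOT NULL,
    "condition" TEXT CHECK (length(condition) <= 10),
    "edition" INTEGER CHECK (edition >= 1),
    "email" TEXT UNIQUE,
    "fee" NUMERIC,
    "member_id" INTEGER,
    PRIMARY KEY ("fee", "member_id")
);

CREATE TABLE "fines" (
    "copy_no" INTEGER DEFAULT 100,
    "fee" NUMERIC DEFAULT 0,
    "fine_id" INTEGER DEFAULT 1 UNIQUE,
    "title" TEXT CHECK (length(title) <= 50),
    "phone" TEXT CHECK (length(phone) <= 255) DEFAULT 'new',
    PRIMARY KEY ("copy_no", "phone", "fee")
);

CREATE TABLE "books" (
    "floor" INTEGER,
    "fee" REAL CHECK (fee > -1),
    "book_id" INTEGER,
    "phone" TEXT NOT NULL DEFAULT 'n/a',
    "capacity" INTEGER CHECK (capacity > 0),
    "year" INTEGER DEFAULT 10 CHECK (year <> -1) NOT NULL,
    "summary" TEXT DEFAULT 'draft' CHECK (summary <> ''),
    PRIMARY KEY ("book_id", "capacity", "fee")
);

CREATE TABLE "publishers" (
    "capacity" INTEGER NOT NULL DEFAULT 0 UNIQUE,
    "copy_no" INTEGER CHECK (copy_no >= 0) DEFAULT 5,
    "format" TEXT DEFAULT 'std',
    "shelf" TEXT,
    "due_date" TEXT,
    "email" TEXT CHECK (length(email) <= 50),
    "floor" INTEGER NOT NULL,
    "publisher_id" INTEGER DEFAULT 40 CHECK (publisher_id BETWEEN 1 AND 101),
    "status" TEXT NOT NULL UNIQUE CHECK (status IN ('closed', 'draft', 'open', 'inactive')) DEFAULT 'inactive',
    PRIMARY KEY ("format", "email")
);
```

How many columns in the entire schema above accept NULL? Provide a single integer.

branches: 5 nullable (name, rating, title, email, subject — PK none and explicit NOT NULL columns excluded).
members: 3 nullable (condition, edition, email — PK (fee, member_id) and explicit NOT NULL columns excluded).
fines: 2 nullable (fine_id, title — PK (copy_no, phone, fee) and explicit NOT NULL columns excluded).
books: 2 nullable (floor, summary — PK (book_id, capacity, fee) and explicit NOT NULL columns excluded).
publishers: 4 nullable (copy_no, shelf, due_date, publisher_id — PK (format, email) and explicit NOT NULL columns excluded).
Total: 5 + 3 + 2 + 2 + 4 = 16.

16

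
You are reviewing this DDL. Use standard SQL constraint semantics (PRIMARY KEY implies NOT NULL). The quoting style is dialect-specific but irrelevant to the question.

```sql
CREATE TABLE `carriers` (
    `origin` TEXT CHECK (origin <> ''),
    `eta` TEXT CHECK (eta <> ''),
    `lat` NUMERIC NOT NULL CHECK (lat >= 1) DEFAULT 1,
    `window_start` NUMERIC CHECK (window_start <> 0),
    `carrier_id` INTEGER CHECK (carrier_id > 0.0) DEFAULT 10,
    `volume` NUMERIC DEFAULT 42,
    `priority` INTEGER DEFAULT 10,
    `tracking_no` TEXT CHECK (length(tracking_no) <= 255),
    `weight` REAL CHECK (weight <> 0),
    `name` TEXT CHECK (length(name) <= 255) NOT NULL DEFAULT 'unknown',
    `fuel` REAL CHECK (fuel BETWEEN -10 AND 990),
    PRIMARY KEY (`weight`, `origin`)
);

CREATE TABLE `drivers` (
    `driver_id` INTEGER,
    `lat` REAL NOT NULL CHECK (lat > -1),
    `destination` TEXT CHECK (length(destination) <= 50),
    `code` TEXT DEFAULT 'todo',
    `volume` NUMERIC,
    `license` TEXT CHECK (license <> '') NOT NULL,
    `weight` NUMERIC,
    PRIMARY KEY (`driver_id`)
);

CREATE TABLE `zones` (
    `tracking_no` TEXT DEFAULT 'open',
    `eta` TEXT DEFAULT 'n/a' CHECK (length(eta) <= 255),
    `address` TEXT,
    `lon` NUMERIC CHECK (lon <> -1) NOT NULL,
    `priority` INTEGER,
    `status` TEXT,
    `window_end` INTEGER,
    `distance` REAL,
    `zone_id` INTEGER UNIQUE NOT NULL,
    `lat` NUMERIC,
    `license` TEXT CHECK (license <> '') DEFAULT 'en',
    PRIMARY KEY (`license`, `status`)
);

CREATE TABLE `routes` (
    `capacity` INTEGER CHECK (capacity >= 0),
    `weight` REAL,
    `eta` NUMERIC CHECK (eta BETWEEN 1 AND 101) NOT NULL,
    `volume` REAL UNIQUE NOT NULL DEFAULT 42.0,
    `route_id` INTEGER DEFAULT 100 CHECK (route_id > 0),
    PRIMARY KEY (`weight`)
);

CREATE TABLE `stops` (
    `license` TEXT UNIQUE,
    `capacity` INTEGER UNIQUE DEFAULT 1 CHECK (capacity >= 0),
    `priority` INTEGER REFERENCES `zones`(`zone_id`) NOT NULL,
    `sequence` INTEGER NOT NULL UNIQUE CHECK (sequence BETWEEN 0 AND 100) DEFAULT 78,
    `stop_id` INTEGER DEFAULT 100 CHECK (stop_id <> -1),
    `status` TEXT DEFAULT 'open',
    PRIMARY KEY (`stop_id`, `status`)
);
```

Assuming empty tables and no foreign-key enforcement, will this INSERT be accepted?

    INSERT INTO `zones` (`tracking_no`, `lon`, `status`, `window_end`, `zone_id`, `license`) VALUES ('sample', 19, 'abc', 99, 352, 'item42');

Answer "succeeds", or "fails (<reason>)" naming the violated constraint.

NOT NULL columns: license is supplied; lon is supplied; status is supplied; zone_id is supplied.
CHECK constraints: 19 satisfies (lon <> -1); 'item42' satisfies (license <> '').
No constraint is violated.

succeeds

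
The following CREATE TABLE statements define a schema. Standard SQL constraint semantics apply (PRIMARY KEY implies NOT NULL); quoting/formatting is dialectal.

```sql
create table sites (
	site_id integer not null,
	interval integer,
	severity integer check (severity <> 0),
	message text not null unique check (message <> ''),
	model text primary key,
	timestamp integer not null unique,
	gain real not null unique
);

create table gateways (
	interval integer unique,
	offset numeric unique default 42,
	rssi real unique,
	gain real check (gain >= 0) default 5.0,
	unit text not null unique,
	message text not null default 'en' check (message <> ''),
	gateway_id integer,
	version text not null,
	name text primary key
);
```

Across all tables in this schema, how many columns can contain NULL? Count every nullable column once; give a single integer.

sites: 2 nullable (interval, severity — PK (model) and explicit NOT NULL columns excluded).
gateways: 5 nullable (interval, offset, rssi, gain, gateway_id — PK (name) and explicit NOT NULL columns excluded).
Total: 2 + 5 = 7.

7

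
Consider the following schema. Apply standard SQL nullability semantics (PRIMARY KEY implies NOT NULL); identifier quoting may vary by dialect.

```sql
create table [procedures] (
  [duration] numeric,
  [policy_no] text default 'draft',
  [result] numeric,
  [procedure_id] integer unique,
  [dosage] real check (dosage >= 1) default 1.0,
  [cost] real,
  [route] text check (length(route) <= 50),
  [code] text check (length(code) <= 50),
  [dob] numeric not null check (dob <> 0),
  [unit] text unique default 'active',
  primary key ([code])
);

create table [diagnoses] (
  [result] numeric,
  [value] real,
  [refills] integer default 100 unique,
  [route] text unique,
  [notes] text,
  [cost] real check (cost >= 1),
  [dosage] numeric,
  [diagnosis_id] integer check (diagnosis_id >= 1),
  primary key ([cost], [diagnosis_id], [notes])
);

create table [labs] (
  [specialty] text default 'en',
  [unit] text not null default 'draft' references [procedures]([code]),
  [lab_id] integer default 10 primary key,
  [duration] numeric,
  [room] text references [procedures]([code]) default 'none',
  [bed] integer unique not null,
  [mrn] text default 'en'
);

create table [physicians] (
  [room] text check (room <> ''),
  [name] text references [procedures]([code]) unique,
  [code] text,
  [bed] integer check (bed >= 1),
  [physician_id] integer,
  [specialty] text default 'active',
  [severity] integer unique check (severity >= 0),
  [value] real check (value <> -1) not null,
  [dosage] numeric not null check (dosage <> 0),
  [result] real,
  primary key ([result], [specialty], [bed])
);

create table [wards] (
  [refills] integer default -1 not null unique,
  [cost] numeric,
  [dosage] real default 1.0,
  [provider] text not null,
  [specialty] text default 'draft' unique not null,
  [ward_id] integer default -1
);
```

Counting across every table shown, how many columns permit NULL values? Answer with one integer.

procedures: 8 nullable (duration, policy_no, result, procedure_id, dosage, cost, route, unit — PK (code) and explicit NOT NULL columns excluded).
diagnoses: 5 nullable (result, value, refills, route, dosage — PK (cost, diagnosis_id, notes) and explicit NOT NULL columns excluded).
labs: 4 nullable (specialty, duration, room, mrn — PK (lab_id) and explicit NOT NULL columns excluded).
physicians: 5 nullable (room, name, code, physician_id, severity — PK (result, specialty, bed) and explicit NOT NULL columns excluded).
wards: 3 nullable (cost, dosage, ward_id — PK none and explicit NOT NULL columns excluded).
Total: 8 + 5 + 4 + 5 + 3 = 25.

25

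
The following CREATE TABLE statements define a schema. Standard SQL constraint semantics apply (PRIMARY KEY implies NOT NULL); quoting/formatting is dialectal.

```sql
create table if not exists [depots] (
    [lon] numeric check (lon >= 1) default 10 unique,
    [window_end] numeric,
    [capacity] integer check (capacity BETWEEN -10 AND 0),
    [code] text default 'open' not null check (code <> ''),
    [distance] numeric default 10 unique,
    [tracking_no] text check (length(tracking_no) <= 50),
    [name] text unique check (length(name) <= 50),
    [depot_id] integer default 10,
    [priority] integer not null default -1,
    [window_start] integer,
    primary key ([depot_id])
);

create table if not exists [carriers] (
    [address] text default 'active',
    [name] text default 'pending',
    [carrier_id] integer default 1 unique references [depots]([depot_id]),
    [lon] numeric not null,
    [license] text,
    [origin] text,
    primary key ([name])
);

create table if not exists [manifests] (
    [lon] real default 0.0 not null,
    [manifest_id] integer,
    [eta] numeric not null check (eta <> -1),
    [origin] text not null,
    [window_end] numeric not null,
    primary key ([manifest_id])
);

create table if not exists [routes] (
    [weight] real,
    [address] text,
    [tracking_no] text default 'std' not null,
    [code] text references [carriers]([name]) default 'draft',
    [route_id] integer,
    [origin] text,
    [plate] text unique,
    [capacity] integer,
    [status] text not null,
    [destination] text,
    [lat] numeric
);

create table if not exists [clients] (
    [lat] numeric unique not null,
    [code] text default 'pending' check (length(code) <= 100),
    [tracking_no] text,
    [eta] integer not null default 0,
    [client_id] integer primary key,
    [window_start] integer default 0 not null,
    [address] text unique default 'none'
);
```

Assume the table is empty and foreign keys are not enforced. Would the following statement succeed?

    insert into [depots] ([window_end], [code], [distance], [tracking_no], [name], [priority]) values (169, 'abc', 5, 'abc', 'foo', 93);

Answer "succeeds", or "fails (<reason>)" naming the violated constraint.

succeeds

NOT NULL columns: code is supplied; depot_id defaults to 10; priority is supplied.
CHECK constraints: 'abc' satisfies (code <> ''); 'abc' satisfies (length(tracking_no) <= 50); 'foo' satisfies (length(name) <= 50).
No constraint is violated.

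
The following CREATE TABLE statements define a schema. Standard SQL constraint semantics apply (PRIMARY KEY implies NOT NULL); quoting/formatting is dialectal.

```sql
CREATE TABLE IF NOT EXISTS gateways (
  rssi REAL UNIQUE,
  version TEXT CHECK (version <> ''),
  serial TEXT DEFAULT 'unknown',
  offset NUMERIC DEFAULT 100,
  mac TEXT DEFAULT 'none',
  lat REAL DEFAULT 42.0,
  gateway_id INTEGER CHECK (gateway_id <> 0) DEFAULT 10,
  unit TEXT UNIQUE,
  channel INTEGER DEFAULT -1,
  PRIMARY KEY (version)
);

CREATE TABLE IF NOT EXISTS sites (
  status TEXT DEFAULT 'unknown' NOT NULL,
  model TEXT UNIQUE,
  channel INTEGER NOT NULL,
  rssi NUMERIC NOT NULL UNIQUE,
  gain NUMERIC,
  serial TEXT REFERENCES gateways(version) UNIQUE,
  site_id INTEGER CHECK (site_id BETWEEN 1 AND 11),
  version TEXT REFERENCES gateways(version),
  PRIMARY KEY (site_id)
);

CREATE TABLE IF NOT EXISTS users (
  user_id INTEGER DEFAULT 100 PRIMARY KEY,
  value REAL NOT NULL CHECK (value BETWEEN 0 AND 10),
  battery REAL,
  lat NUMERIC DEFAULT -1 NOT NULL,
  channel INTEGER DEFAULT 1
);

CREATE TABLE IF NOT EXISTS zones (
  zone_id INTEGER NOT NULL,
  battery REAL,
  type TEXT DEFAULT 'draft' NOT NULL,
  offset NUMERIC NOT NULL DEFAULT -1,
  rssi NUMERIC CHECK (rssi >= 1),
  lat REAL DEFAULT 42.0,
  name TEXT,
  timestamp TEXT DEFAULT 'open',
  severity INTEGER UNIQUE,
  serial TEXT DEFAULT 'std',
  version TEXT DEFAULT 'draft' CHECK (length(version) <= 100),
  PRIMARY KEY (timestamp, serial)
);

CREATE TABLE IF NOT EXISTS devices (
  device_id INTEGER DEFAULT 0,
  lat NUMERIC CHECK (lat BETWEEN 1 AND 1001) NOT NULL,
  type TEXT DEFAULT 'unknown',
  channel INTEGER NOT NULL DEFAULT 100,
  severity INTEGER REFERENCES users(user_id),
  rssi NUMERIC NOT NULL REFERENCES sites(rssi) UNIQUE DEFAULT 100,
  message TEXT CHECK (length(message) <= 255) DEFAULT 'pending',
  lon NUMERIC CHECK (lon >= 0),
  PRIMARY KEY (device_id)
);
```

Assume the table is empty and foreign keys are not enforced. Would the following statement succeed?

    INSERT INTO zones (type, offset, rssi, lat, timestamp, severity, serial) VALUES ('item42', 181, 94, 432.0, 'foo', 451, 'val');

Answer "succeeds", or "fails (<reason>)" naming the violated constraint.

zone_id is omitted from the column list and has no DEFAULT, so it would receive NULL.
But zone_id is declared NOT NULL.

fails (NOT NULL on zone_id)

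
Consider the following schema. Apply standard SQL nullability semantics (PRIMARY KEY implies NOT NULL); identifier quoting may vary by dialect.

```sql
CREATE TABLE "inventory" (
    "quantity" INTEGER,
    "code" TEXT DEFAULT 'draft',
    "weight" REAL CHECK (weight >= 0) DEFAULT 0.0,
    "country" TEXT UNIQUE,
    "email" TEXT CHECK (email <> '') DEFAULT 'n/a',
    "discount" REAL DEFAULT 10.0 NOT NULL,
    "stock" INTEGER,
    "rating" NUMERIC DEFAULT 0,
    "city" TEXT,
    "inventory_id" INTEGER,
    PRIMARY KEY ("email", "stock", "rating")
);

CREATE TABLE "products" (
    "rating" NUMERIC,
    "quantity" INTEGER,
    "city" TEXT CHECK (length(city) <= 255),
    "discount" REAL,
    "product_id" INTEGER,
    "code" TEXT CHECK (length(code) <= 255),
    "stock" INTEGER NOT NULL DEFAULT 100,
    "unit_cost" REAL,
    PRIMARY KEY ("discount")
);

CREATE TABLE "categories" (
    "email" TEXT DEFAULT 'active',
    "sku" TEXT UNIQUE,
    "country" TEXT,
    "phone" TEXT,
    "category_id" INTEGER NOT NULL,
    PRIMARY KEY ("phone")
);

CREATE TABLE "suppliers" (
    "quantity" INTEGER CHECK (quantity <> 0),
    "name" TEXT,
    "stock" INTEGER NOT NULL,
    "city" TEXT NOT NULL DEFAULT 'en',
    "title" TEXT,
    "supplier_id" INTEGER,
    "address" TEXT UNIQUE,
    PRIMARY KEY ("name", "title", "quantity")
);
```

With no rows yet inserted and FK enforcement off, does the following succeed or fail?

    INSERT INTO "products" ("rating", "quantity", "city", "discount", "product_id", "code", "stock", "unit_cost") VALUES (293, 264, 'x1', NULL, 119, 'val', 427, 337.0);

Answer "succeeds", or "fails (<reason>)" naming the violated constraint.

fails (NOT NULL on discount)

discount is explicitly set to NULL, but discount is part of the PRIMARY KEY (implied NOT NULL).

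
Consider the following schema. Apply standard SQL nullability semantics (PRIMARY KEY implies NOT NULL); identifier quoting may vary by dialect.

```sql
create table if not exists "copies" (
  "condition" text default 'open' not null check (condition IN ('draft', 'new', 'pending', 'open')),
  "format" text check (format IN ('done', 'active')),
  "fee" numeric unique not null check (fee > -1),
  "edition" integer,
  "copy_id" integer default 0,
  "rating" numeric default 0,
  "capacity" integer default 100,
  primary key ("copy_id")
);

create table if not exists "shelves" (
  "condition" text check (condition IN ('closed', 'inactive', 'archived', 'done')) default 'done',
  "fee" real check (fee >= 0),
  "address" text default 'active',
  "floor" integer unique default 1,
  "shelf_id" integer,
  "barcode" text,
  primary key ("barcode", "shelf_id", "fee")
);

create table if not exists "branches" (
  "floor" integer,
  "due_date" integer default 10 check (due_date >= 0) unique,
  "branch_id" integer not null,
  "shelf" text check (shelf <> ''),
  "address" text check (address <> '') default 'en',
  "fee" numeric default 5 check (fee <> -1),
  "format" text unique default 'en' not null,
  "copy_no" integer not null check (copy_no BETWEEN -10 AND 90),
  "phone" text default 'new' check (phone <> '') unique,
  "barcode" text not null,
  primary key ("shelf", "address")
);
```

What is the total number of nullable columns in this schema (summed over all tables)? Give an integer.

11

copies: 4 nullable (format, edition, rating, capacity — PK (copy_id) and explicit NOT NULL columns excluded).
shelves: 3 nullable (condition, address, floor — PK (barcode, shelf_id, fee) and explicit NOT NULL columns excluded).
branches: 4 nullable (floor, due_date, fee, phone — PK (shelf, address) and explicit NOT NULL columns excluded).
Total: 4 + 3 + 4 = 11.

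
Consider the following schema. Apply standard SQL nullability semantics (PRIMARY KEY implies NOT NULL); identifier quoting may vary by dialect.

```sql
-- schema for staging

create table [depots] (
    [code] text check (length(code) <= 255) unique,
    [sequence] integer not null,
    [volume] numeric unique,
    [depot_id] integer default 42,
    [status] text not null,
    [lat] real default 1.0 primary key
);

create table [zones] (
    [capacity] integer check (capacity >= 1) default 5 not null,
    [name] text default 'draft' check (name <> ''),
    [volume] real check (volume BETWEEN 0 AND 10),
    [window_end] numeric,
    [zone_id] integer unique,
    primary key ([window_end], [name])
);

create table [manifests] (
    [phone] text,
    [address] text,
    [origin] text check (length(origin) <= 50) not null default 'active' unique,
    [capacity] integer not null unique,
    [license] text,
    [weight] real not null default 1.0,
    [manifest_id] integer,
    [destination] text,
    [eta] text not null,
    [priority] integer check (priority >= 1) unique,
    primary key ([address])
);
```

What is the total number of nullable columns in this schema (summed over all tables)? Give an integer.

depots: 3 nullable (code, volume, depot_id — PK (lat) and explicit NOT NULL columns excluded).
zones: 2 nullable (volume, zone_id — PK (window_end, name) and explicit NOT NULL columns excluded).
manifests: 5 nullable (phone, license, manifest_id, destination, priority — PK (address) and explicit NOT NULL columns excluded).
Total: 3 + 2 + 5 = 10.

10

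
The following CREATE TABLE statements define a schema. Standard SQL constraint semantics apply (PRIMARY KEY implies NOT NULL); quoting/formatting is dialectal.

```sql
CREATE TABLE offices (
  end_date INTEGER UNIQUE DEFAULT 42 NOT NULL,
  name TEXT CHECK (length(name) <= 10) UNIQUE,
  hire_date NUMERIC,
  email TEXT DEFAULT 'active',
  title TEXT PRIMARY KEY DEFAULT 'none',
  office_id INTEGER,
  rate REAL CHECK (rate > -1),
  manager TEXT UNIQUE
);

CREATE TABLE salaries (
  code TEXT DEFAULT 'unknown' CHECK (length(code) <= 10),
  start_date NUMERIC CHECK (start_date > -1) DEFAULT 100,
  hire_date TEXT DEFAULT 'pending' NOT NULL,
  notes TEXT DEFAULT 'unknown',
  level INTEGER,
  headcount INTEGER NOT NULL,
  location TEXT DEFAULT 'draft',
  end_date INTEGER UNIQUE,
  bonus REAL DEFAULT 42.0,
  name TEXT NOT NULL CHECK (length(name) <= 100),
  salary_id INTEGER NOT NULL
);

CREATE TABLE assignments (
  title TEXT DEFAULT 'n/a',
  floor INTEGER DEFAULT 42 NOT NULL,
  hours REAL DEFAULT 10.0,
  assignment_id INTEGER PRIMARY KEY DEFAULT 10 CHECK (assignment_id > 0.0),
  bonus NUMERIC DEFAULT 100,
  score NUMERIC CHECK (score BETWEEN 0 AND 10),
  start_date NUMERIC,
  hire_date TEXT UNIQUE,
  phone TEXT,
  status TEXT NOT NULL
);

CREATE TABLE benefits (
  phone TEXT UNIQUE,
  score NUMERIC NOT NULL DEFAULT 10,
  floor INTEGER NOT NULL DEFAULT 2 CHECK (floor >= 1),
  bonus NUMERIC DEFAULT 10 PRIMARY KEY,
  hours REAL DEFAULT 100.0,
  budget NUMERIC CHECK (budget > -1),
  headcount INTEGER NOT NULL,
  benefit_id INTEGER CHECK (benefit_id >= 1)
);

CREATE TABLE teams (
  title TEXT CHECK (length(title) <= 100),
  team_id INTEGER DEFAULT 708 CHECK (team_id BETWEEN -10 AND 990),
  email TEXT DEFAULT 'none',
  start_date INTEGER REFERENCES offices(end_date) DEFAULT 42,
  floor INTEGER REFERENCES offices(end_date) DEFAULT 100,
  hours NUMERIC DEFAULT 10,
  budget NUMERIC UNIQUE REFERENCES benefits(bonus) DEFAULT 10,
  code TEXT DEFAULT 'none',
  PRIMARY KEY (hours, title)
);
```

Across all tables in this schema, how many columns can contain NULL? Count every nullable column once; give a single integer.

offices: 6 nullable (name, hire_date, email, office_id, rate, manager — PK (title) and explicit NOT NULL columns excluded).
salaries: 7 nullable (code, start_date, notes, level, location, end_date, bonus — PK none and explicit NOT NULL columns excluded).
assignments: 7 nullable (title, hours, bonus, score, start_date, hire_date, phone — PK (assignment_id) and explicit NOT NULL columns excluded).
benefits: 4 nullable (phone, hours, budget, benefit_id — PK (bonus) and explicit NOT NULL columns excluded).
teams: 6 nullable (team_id, email, start_date, floor, budget, code — PK (hours, title) and explicit NOT NULL columns excluded).
Total: 6 + 7 + 7 + 4 + 6 = 30.

30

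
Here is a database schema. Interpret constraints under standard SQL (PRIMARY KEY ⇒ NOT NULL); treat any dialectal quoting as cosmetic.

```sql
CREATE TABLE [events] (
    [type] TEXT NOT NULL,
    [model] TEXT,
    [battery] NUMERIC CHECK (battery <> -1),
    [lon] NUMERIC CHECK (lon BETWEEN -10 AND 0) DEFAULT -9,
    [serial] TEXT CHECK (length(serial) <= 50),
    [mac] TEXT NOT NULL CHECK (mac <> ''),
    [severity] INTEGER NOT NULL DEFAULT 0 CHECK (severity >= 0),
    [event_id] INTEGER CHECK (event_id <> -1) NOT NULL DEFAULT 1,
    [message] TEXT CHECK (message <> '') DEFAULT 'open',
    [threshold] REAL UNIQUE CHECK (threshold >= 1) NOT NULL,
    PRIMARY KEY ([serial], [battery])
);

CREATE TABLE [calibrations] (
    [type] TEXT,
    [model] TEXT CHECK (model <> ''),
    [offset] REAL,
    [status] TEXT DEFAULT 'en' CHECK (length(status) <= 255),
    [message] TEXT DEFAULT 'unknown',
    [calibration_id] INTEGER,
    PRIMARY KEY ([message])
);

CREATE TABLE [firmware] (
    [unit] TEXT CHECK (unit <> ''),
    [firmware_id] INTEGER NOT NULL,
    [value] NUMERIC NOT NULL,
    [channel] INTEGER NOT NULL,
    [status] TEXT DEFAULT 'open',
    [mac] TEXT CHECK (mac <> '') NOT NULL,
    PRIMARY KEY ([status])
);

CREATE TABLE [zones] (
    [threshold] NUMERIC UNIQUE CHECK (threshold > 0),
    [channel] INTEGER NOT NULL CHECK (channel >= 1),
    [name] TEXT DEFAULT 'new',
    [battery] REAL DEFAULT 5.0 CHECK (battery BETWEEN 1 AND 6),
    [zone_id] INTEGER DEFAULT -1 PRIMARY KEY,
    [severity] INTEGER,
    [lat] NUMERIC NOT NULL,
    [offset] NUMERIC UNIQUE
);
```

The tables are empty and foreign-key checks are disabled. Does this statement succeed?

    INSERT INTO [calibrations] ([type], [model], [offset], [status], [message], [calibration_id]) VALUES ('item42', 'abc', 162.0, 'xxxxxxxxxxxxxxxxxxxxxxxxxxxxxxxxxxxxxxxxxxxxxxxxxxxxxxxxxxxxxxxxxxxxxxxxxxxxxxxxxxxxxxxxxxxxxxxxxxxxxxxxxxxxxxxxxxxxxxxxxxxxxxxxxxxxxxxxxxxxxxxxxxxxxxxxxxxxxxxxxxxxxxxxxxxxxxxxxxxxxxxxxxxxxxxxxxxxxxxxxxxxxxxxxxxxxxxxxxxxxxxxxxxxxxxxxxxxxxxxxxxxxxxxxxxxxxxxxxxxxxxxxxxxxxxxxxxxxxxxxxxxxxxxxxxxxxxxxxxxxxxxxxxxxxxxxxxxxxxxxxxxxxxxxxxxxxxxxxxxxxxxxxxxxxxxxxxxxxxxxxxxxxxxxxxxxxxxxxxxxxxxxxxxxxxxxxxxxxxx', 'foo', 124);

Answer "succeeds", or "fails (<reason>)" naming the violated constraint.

The value 'xxxxxxxxxxxxxxxxxxxxxxxxxxxxxxxxxxxxxxxxxxxxxxxxxxxxxxxxxxxxxxxxxxxxxxxxxxxxxxxxxxxxxxxxxxxxxxxxxxxxxxxxxxxxxxxxxxxxxxxxxxxxxxxxxxxxxxxxxxxxxxxxxxxxxxxxxxxxxxxxxxxxxxxxxxxxxxxxxxxxxxxxxxxxxxxxxxxxxxxxxxxxxxxxxxxxxxxxxxxxxxxxxxxxxxxxxxxxxxxxxxxxxxxxxxxxxxxxxxxxxxxxxxxxxxxxxxxxxxxxxxxxxxxxxxxxxxxxxxxxxxxxxxxxxxxxxxxxxxxxxxxxxxxxxxxxxxxxxxxxxxxxxxxxxxxxxxxxxxxxxxxxxxxxxxxxxxxxxxxxxxxxxxxxxxxxxxxxxxxx' for status violates CHECK (length(status) <= 255).

fails (CHECK on status)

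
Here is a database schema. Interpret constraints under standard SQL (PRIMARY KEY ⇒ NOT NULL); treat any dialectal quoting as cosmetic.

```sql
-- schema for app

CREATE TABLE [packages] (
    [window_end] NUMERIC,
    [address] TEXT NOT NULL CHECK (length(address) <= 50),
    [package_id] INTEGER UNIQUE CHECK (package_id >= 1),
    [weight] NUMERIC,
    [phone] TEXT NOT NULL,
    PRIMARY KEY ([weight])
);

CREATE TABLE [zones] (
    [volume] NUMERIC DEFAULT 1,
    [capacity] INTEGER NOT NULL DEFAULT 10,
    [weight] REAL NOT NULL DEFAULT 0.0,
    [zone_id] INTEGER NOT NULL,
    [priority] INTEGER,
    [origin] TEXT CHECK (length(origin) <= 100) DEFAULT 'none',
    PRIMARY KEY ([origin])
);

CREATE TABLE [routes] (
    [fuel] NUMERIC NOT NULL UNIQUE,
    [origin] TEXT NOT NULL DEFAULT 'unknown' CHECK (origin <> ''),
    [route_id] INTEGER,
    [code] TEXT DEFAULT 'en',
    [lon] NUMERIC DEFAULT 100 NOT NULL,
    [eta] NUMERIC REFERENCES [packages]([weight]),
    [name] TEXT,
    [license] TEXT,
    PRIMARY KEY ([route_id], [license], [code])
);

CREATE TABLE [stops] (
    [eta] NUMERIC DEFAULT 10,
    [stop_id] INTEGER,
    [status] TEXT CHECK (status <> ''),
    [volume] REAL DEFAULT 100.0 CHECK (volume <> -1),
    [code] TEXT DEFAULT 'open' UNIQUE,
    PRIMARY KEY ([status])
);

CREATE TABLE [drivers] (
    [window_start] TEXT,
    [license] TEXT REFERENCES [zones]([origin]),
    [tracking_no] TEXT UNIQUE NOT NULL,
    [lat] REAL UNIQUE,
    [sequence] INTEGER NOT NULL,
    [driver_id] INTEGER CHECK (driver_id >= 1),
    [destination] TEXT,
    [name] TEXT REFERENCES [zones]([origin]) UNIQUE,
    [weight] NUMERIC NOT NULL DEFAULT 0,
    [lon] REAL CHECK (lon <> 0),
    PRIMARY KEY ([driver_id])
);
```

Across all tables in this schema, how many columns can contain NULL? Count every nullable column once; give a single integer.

packages: 2 nullable (window_end, package_id — PK (weight) and explicit NOT NULL columns excluded).
zones: 2 nullable (volume, priority — PK (origin) and explicit NOT NULL columns excluded).
routes: 2 nullable (eta, name — PK (route_id, license, code) and explicit NOT NULL columns excluded).
stops: 4 nullable (eta, stop_id, volume, code — PK (status) and explicit NOT NULL columns excluded).
drivers: 6 nullable (window_start, license, lat, destination, name, lon — PK (driver_id) and explicit NOT NULL columns excluded).
Total: 2 + 2 + 2 + 4 + 6 = 16.

16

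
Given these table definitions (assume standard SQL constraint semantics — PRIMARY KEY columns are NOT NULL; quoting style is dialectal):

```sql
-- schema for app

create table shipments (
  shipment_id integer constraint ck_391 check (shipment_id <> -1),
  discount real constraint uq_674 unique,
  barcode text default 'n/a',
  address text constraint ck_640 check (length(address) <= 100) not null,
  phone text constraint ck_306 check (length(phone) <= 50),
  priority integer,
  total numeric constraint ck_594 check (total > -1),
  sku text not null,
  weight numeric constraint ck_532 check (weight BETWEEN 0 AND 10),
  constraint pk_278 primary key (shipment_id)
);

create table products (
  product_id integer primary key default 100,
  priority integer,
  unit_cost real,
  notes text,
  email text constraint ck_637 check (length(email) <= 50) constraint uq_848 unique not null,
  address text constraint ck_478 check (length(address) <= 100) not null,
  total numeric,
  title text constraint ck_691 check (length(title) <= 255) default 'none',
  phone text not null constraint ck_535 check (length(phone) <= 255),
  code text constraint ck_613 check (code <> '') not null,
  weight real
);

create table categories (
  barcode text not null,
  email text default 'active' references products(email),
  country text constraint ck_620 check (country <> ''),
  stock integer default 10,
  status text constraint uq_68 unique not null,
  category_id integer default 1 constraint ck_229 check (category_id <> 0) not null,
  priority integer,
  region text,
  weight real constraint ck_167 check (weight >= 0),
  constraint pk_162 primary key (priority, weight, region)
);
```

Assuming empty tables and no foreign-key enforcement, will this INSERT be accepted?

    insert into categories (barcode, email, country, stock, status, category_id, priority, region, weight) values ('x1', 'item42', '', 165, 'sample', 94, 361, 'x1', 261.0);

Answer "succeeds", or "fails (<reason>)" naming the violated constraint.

fails (CHECK on country)

The value '' for country violates CHECK (country <> '').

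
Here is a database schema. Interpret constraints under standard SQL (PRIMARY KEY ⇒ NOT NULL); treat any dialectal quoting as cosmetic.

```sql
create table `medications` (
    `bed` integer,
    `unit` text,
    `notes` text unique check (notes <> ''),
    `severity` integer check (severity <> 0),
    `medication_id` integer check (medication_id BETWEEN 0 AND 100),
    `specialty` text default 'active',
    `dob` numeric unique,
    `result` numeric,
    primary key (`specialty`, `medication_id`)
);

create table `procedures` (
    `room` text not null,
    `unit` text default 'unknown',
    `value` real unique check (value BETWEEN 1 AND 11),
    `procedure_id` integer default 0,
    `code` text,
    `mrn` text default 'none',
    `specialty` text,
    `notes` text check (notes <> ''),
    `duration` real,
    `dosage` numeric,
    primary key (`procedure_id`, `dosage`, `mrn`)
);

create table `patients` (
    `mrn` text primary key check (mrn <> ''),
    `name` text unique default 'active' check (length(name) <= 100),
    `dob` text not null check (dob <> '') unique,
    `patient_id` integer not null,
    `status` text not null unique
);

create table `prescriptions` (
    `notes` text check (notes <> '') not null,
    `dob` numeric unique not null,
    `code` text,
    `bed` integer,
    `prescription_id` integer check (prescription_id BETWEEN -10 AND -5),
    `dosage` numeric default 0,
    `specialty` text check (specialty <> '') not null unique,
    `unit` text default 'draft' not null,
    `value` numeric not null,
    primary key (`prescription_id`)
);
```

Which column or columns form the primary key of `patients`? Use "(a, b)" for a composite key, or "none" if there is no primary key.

mrn

mrn is declared PRIMARY KEY inline on the column.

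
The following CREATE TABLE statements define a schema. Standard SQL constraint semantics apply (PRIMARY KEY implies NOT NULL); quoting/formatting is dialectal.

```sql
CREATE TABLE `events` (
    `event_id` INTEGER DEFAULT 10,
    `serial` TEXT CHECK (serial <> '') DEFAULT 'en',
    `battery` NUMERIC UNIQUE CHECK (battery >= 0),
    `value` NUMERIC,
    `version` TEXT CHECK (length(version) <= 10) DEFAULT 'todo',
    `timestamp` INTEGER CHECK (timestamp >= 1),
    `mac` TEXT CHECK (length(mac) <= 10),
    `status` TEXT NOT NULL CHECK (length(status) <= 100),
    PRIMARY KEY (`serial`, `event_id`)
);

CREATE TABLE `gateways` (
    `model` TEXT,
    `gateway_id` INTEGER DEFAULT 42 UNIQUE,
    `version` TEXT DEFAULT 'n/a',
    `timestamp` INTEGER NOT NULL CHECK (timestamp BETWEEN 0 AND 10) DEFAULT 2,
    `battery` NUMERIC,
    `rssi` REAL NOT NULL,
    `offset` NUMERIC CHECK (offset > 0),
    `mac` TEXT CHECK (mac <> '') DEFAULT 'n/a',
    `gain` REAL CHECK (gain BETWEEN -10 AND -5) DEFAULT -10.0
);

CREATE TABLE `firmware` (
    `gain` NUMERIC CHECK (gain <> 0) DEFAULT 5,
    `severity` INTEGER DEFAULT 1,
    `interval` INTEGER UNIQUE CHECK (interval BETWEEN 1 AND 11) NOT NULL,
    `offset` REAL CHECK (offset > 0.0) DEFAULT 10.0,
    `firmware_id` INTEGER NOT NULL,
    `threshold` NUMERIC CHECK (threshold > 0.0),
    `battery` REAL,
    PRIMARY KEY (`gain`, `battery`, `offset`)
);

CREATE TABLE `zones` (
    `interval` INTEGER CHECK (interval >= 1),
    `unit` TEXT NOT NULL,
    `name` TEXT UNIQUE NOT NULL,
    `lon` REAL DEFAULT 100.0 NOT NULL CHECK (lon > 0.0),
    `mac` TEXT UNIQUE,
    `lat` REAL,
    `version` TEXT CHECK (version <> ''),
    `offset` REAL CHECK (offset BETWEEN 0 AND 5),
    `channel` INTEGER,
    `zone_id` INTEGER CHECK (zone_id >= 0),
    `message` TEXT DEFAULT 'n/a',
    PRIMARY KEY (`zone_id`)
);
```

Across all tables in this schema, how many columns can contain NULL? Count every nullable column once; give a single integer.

21

events: 5 nullable (battery, value, version, timestamp, mac — PK (serial, event_id) and explicit NOT NULL columns excluded).
gateways: 7 nullable (model, gateway_id, version, battery, offset, mac, gain — PK none and explicit NOT NULL columns excluded).
firmware: 2 nullable (severity, threshold — PK (gain, battery, offset) and explicit NOT NULL columns excluded).
zones: 7 nullable (interval, mac, lat, version, offset, channel, message — PK (zone_id) and explicit NOT NULL columns excluded).
Total: 5 + 7 + 2 + 7 = 21.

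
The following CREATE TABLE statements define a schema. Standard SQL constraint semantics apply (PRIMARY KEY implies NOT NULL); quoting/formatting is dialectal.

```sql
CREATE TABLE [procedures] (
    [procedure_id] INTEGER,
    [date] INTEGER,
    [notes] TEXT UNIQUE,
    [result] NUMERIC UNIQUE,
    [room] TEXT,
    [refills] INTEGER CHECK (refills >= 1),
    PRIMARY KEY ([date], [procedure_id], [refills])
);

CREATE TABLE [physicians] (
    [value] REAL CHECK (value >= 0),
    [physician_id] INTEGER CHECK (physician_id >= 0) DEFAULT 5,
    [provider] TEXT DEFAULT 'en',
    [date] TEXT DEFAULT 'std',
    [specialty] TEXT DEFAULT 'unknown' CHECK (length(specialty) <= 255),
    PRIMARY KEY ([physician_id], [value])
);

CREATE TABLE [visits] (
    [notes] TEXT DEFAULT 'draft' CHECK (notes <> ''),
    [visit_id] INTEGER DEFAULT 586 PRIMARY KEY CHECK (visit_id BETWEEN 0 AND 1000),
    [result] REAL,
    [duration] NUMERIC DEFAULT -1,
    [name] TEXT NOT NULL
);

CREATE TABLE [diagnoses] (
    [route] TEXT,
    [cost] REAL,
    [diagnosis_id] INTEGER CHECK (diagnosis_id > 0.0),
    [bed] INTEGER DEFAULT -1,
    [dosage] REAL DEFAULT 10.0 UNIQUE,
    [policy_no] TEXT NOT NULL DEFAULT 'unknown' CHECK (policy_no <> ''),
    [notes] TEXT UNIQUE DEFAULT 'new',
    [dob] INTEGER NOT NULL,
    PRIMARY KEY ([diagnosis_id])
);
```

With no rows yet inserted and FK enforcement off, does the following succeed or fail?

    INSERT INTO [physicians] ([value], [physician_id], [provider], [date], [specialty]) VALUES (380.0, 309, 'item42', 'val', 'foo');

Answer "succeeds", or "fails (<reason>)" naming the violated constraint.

NOT NULL columns: physician_id is supplied; value is supplied.
CHECK constraints: 380.0 satisfies (value >= 0); 309 satisfies (physician_id >= 0); 'foo' satisfies (length(specialty) <= 255).
No constraint is violated.

succeeds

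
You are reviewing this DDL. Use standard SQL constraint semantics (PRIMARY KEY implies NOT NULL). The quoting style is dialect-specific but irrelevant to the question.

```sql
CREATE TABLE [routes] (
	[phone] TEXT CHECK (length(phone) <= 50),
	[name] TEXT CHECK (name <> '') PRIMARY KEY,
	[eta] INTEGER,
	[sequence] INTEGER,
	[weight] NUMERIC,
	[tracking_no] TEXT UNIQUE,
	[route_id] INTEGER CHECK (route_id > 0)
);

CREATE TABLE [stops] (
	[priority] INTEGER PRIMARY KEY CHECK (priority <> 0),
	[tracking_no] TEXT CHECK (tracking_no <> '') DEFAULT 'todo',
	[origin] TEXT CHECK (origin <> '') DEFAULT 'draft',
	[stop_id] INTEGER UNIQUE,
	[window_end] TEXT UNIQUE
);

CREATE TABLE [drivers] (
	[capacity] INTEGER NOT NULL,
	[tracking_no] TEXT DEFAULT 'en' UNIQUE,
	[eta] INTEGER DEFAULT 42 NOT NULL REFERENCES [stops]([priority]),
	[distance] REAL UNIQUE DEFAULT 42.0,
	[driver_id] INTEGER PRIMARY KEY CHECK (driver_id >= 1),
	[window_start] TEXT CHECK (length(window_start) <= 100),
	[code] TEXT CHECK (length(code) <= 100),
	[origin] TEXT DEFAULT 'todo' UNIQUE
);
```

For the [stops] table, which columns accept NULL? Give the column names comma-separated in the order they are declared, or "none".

- priority: part of the PRIMARY KEY, which implies NOT NULL → not nullable.
- tracking_no: CHECK does not forbid NULL (a CHECK constraint passes when its expression is NULL) → nullable.
- origin: CHECK does not forbid NULL (a CHECK constraint passes when its expression is NULL) → nullable.
- stop_id: UNIQUE does not imply NOT NULL → nullable.
- window_end: UNIQUE does not imply NOT NULL → nullable.

tracking_no, origin, stop_id, window_end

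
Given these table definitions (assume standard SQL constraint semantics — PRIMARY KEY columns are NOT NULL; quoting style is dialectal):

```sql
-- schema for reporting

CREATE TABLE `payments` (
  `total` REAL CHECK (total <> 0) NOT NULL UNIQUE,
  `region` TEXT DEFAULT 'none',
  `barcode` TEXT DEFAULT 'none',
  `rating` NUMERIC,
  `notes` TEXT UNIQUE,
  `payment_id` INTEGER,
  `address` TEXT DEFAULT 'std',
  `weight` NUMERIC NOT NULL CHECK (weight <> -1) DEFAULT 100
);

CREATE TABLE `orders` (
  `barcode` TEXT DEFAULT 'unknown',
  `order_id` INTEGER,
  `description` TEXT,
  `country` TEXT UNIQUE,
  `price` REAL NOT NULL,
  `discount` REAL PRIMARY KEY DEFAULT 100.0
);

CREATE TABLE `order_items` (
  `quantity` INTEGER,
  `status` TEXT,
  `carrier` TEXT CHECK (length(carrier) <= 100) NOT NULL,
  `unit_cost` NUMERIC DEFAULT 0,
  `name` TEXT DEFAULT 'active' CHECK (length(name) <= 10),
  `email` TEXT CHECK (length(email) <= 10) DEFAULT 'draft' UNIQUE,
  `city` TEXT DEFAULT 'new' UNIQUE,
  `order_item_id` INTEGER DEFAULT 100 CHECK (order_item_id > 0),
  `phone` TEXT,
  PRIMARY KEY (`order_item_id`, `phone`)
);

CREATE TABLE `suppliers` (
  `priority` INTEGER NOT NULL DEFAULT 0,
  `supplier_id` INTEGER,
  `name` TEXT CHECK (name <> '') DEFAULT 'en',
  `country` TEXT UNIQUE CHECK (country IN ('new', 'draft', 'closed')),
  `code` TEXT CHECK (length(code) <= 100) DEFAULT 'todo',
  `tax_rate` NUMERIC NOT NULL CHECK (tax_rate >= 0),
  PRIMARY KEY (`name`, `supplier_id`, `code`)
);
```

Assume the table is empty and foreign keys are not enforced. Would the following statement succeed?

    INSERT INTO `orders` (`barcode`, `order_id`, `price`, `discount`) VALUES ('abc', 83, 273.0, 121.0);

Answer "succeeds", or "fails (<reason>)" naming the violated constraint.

NOT NULL columns: discount is supplied; price is supplied.
No constraint is violated.

succeeds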